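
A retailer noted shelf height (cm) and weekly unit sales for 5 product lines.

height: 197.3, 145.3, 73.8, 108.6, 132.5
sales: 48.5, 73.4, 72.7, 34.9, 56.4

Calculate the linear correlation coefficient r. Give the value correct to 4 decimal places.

n = 5, Σx = 657.5, Σy = 285.9, Σx² = 94836.03, Σy² = 17424.07, Σxy = 36862.47
nΣxy − ΣxΣy = 184312.35 − 187979.25 = -3666.9
nΣx² − (Σx)² = 474180.15 − 432306.25 = 41873.9; nΣy² − (Σy)² = 87120.35 − 81738.81 = 5381.54
r = -3666.9 / √(41873.9 × 5381.54) = -3666.9 / 15011.5312 ≈ -0.2443

-0.2443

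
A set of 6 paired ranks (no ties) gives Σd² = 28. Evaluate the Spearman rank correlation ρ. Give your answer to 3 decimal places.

ρ = 1 − 6Σd² / [n(n²−1)] = 1 − 6×28 / (6×35)
  = 1 − 168/210 = 1 − 0.8000 ≈ 0.200

0.200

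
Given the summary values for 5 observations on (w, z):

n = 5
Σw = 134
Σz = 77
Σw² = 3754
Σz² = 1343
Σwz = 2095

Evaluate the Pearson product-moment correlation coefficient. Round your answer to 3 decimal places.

r = (nΣwz − ΣwΣz) / √[(nΣw² − (Σw)²)(nΣz² − (Σz)²)]
Numerator: 5×2095 − 134×77 = 157
Denominator: √[(18770 − 17956)(6715 − 5929)] = √[814 × 786] = 799.8775
r = 157 / 799.8775 ≈ 0.196

0.196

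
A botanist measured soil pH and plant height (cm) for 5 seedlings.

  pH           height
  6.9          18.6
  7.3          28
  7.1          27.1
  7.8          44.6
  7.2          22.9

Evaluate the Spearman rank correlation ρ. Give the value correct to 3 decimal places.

Rank pH: 1, 4, 2, 5, 3
Rank height: 1, 4, 3, 5, 2
d = rank(pH) − rank(height): 0, 0, -1, 0, 1; Σd² = 2
ρ = 1 − 6Σd² / [n(n²−1)] = 1 − 6×2 / (5×24) = 1 − 12/120 ≈ 0.900

0.900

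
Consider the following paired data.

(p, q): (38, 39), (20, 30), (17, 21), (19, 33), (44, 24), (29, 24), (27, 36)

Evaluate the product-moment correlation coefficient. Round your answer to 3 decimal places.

n = 7, Σp = 194, Σq = 207, Σp² = 6000, Σq² = 6399, Σpq = 5790
nΣpq − ΣpΣq = 40530 − 40158 = 372
nΣp² − (Σp)² = 42000 − 37636 = 4364; nΣq² − (Σq)² = 44793 − 42849 = 1944
r = 372 / √(4364 × 1944) = 372 / 2912.6648 ≈ 0.128

0.128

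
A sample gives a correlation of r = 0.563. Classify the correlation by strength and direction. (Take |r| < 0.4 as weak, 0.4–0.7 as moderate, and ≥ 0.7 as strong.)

r = 0.563 > 0 so the relationship is positive.
|r| = 0.563, which falls in the moderate range.

moderate positive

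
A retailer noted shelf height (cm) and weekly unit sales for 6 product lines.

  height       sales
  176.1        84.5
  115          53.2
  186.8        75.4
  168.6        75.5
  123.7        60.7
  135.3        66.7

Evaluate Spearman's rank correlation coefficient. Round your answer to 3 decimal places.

0.829

Rank height: 5, 1, 6, 4, 2, 3
Rank sales: 6, 1, 4, 5, 2, 3
d = rank(height) − rank(sales): -1, 0, 2, -1, 0, 0; Σd² = 6
ρ = 1 − 6Σd² / [n(n²−1)] = 1 − 6×6 / (6×35) = 1 − 36/210 ≈ 0.829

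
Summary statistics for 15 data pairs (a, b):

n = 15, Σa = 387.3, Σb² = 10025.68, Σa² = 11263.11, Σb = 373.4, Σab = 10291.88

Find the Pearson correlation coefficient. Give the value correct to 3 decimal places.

r = (nΣab − ΣaΣb) / √[(nΣa² − (Σa)²)(nΣb² − (Σb)²)]
Numerator: 15×10291.88 − 387.3×373.4 = 9760.38
Denominator: √[(168946.65 − 150001.29)(150385.2 − 139427.56)] = √[18945.36 × 10957.64] = 14408.2072
r = 9760.38 / 14408.2072 ≈ 0.677

0.677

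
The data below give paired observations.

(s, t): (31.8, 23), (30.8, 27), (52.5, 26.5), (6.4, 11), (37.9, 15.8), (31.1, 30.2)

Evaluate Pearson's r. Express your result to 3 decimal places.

0.589

n = 6, Σs = 190.5, Σt = 133.5, Σs² = 7160.71, Σt² = 3242.93, Σst = 4562.69
nΣst − ΣsΣt = 27376.14 − 25431.75 = 1944.39
nΣs² − (Σs)² = 42964.26 − 36290.25 = 6674.01; nΣt² − (Σt)² = 19457.58 − 17822.25 = 1635.33
r = 1944.39 / √(6674.01 × 1635.33) = 1944.39 / 3303.6660 ≈ 0.589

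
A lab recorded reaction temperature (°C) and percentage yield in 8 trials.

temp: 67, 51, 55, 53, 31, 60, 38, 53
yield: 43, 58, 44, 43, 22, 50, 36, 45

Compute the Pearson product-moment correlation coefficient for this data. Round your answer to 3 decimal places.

0.689

n = 8, Σx = 408, Σy = 341, Σx² = 21738, Σy² = 15303, Σxy = 17973
nΣxy − ΣxΣy = 143784 − 139128 = 4656
nΣx² − (Σx)² = 173904 − 166464 = 7440; nΣy² − (Σy)² = 122424 − 116281 = 6143
r = 4656 / √(7440 × 6143) = 4656 / 6760.4674 ≈ 0.689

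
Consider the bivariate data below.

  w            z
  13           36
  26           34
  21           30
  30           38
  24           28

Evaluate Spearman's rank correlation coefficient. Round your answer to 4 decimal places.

0.3000

Rank w: 1, 4, 2, 5, 3
Rank z: 4, 3, 2, 5, 1
d = rank(w) − rank(z): -3, 1, 0, 0, 2; Σd² = 14
ρ = 1 − 6Σd² / [n(n²−1)] = 1 − 6×14 / (5×24) = 1 − 84/120 ≈ 0.3000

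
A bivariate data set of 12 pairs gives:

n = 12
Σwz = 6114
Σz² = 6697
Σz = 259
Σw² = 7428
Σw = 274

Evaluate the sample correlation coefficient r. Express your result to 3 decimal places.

r = (nΣwz − ΣwΣz) / √[(nΣw² − (Σw)²)(nΣz² − (Σz)²)]
Numerator: 12×6114 − 274×259 = 2402
Denominator: √[(89136 − 75076)(80364 − 67081)] = √[14060 × 13283] = 13665.9789
r = 2402 / 13665.9789 ≈ 0.176

0.176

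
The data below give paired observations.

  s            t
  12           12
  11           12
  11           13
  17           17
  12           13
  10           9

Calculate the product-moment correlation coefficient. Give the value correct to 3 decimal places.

n = 6, Σs = 73, Σt = 76, Σs² = 919, Σt² = 996, Σst = 954
nΣst − ΣsΣt = 5724 − 5548 = 176
nΣs² − (Σs)² = 5514 − 5329 = 185; nΣt² − (Σt)² = 5976 − 5776 = 200
r = 176 / √(185 × 200) = 176 / 192.3538 ≈ 0.915

0.915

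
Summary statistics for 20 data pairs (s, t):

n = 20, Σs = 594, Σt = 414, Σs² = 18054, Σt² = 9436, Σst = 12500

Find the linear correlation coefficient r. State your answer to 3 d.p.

0.342

r = (nΣst − ΣsΣt) / √[(nΣs² − (Σs)²)(nΣt² − (Σt)²)]
Numerator: 20×12500 − 594×414 = 4084
Denominator: √[(361080 − 352836)(188720 − 171396)] = √[8244 × 17324] = 11950.6927
r = 4084 / 11950.6927 ≈ 0.342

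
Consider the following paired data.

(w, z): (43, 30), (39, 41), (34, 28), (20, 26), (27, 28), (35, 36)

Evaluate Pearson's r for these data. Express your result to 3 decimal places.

n = 6, Σw = 198, Σz = 189, Σw² = 6880, Σz² = 6121, Σwz = 6377
nΣwz − ΣwΣz = 38262 − 37422 = 840
nΣw² − (Σw)² = 41280 − 39204 = 2076; nΣz² − (Σz)² = 36726 − 35721 = 1005
r = 840 / √(2076 × 1005) = 840 / 1444.4307 ≈ 0.582

0.582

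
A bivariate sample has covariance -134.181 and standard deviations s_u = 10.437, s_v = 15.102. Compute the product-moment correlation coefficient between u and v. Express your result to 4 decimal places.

r = Cov(u,v) / (s_u · s_v) = -134.181 / (10.437 × 15.102)
  = -134.181 / 157.6196 ≈ -0.8513

-0.8513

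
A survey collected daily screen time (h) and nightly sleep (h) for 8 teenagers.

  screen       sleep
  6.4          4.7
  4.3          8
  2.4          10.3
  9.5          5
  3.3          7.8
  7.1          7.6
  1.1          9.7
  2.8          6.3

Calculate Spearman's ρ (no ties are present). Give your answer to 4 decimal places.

-0.7143

Rank screen: 6, 5, 2, 8, 4, 7, 1, 3
Rank sleep: 1, 6, 8, 2, 5, 4, 7, 3
d = rank(screen) − rank(sleep): 5, -1, -6, 6, -1, 3, -6, 0; Σd² = 144
ρ = 1 − 6Σd² / [n(n²−1)] = 1 − 6×144 / (8×63) = 1 − 864/504 ≈ -0.7143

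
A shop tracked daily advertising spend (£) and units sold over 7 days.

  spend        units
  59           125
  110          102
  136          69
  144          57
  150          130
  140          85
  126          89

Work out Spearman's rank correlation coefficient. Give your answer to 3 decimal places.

Rank spend: 1, 2, 4, 6, 7, 5, 3
Rank units: 6, 5, 2, 1, 7, 3, 4
d = rank(spend) − rank(units): -5, -3, 2, 5, 0, 2, -1; Σd² = 68
ρ = 1 − 6Σd² / [n(n²−1)] = 1 − 6×68 / (7×48) = 1 − 408/336 ≈ -0.214

-0.214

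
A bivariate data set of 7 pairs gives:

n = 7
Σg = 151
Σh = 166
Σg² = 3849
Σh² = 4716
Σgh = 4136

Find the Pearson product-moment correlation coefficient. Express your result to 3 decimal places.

r = (nΣgh − ΣgΣh) / √[(nΣg² − (Σg)²)(nΣh² − (Σh)²)]
Numerator: 7×4136 − 151×166 = 3886
Denominator: √[(26943 − 22801)(33012 − 27556)] = √[4142 × 5456] = 4753.8145
r = 3886 / 4753.8145 ≈ 0.817

0.817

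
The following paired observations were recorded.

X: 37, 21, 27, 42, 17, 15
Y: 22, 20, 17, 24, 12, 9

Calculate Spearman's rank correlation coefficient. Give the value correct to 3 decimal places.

0.943

Rank X: 5, 3, 4, 6, 2, 1
Rank Y: 5, 4, 3, 6, 2, 1
d = rank(X) − rank(Y): 0, -1, 1, 0, 0, 0; Σd² = 2
ρ = 1 − 6Σd² / [n(n²−1)] = 1 − 6×2 / (6×35) = 1 − 12/210 ≈ 0.943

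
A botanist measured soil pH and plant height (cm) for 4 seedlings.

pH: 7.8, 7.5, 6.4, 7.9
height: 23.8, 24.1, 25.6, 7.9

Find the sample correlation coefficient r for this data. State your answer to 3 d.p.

n = 4, Σx = 29.6, Σy = 81.4, Σx² = 220.46, Σy² = 1865.02, Σxy = 592.64
nΣxy − ΣxΣy = 2370.56 − 2409.44 = -38.88
nΣx² − (Σx)² = 881.84 − 876.16 = 5.68; nΣy² − (Σy)² = 7460.08 − 6625.96 = 834.12
r = -38.88 / √(5.68 × 834.12) = -38.88 / 68.8317 ≈ -0.565

-0.565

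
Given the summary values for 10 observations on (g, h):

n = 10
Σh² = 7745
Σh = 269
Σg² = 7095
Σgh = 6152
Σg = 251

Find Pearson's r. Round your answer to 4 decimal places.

r = (nΣgh − ΣgΣh) / √[(nΣg² − (Σg)²)(nΣh² − (Σh)²)]
Numerator: 10×6152 − 251×269 = -5999
Denominator: √[(70950 − 63001)(77450 − 72361)] = √[7949 × 5089] = 6360.2249
r = -5999 / 6360.2249 ≈ -0.9432

-0.9432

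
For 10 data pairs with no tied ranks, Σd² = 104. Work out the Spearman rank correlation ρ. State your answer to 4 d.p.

0.3697

ρ = 1 − 6Σd² / [n(n²−1)] = 1 − 6×104 / (10×99)
  = 1 − 624/990 = 1 − 0.63030 ≈ 0.3697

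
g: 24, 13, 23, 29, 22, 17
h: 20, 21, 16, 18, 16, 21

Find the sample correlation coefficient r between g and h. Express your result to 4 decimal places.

-0.5693

n = 6, Σg = 128, Σh = 112, Σg² = 2888, Σh² = 2118, Σgh = 2352
nΣgh − ΣgΣh = 14112 − 14336 = -224
nΣg² − (Σg)² = 17328 − 16384 = 944; nΣh² − (Σh)² = 12708 − 12544 = 164
r = -224 / √(944 × 164) = -224 / 393.4666 ≈ -0.5693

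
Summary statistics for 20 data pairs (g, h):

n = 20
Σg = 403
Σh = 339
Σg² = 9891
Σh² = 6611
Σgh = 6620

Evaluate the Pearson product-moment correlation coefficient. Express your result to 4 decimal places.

r = (nΣgh − ΣgΣh) / √[(nΣg² − (Σg)²)(nΣh² − (Σh)²)]
Numerator: 20×6620 − 403×339 = -4217
Denominator: √[(197820 − 162409)(132220 − 114921)] = √[35411 × 17299] = 24750.2503
r = -4217 / 24750.2503 ≈ -0.1704

-0.1704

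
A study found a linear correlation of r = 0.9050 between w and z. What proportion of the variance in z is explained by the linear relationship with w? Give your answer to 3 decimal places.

r² = (0.9050)² = 0.819

0.819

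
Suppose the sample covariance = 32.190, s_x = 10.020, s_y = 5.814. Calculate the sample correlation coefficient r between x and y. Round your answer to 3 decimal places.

r = Cov(x,y) / (s_x · s_y) = 32.190 / (10.020 × 5.814)
  = 32.190 / 58.2563 ≈ 0.553

0.553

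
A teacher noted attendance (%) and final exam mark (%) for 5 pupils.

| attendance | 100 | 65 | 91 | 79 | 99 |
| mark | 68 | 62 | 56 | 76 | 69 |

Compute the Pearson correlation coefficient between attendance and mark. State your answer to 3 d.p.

n = 5, Σx = 434, Σy = 331, Σx² = 38548, Σy² = 22141, Σxy = 28761
nΣxy − ΣxΣy = 143805 − 143654 = 151
nΣx² − (Σx)² = 192740 − 188356 = 4384; nΣy² − (Σy)² = 110705 − 109561 = 1144
r = 151 / √(4384 × 1144) = 151 / 2239.4857 ≈ 0.067

0.067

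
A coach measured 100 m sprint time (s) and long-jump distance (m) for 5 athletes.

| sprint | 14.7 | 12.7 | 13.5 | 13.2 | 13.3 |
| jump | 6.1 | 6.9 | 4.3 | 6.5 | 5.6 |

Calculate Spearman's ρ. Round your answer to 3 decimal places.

Rank sprint: 5, 1, 4, 2, 3
Rank jump: 3, 5, 1, 4, 2
d = rank(sprint) − rank(jump): 2, -4, 3, -2, 1; Σd² = 34
ρ = 1 − 6Σd² / [n(n²−1)] = 1 − 6×34 / (5×24) = 1 − 204/120 ≈ -0.700

-0.700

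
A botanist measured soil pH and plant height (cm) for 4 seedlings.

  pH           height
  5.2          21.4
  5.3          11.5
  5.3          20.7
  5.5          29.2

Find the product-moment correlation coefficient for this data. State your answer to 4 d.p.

n = 4, Σx = 21.3, Σy = 82.8, Σx² = 113.47, Σy² = 1871.34, Σxy = 442.54
nΣxy − ΣxΣy = 1770.16 − 1763.64 = 6.52
nΣx² − (Σx)² = 453.88 − 453.69 = 0.19; nΣy² − (Σy)² = 7485.36 − 6855.84 = 629.52
r = 6.52 / √(0.19 × 629.52) = 6.52 / 10.9366 ≈ 0.5962

0.5962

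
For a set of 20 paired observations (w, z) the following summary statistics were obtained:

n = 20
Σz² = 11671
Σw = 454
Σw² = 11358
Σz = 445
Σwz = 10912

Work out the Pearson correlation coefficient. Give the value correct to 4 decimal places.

0.5939

r = (nΣwz − ΣwΣz) / √[(nΣw² − (Σw)²)(nΣz² − (Σz)²)]
Numerator: 20×10912 − 454×445 = 16210
Denominator: √[(227160 − 206116)(233420 − 198025)] = √[21044 × 35395] = 27291.9838
r = 16210 / 27291.9838 ≈ 0.5939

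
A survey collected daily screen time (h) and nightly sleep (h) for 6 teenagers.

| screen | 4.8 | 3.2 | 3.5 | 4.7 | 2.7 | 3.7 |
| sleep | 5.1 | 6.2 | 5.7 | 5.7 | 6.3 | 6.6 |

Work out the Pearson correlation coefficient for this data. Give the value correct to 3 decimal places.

n = 6, Σx = 22.6, Σy = 35.6, Σx² = 88.6, Σy² = 212.68, Σxy = 132.49
nΣxy − ΣxΣy = 794.94 − 804.56 = -9.62
nΣx² − (Σx)² = 531.6 − 510.76 = 20.84; nΣy² − (Σy)² = 1276.08 − 1267.36 = 8.72
r = -9.62 / √(20.84 × 8.72) = -9.62 / 13.4805 ≈ -0.714

-0.714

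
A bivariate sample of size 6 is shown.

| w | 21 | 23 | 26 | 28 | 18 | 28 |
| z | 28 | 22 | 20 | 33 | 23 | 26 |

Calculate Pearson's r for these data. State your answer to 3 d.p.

0.335

n = 6, Σw = 144, Σz = 152, Σw² = 3538, Σz² = 3962, Σwz = 3680
nΣwz − ΣwΣz = 22080 − 21888 = 192
nΣw² − (Σw)² = 21228 − 20736 = 492; nΣz² − (Σz)² = 23772 − 23104 = 668
r = 192 / √(492 × 668) = 192 / 573.2853 ≈ 0.335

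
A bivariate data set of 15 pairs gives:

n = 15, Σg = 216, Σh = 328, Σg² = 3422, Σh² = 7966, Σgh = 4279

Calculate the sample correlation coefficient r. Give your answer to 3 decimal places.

-0.893

r = (nΣgh − ΣgΣh) / √[(nΣg² − (Σg)²)(nΣh² − (Σh)²)]
Numerator: 15×4279 − 216×328 = -6663
Denominator: √[(51330 − 46656)(119490 − 107584)] = √[4674 × 11906] = 7459.8019
r = -6663 / 7459.8019 ≈ -0.893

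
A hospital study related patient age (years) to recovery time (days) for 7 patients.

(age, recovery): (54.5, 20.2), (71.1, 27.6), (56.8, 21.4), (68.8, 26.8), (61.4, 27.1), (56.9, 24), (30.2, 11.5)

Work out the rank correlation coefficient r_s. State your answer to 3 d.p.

Rank age: 2, 7, 3, 6, 5, 4, 1
Rank recovery: 2, 7, 3, 5, 6, 4, 1
d = rank(age) − rank(recovery): 0, 0, 0, 1, -1, 0, 0; Σd² = 2
ρ = 1 − 6Σd² / [n(n²−1)] = 1 − 6×2 / (7×48) = 1 − 12/336 ≈ 0.964

0.964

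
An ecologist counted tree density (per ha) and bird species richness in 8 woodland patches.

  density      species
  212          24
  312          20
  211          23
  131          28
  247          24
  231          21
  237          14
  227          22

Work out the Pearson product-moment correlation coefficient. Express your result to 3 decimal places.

-0.593

n = 8, Σx = 1808, Σy = 176, Σx² = 426038, Σy² = 3986, Σxy = 38940
nΣxy − ΣxΣy = 311520 − 318208 = -6688
nΣx² − (Σx)² = 3408304 − 3268864 = 139440; nΣy² − (Σy)² = 31888 − 30976 = 912
r = -6688 / √(139440 × 912) = -6688 / 11276.9358 ≈ -0.593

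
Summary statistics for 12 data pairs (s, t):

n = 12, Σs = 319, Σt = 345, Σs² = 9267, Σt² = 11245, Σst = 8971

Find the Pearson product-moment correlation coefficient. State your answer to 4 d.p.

-0.1960

r = (nΣst − ΣsΣt) / √[(nΣs² − (Σs)²)(nΣt² − (Σt)²)]
Numerator: 12×8971 − 319×345 = -2403
Denominator: √[(111204 − 101761)(134940 − 119025)] = √[9443 × 15915] = 12259.0923
r = -2403 / 12259.0923 ≈ -0.1960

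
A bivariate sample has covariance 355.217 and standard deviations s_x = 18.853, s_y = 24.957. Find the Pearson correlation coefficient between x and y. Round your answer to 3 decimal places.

r = Cov(x,y) / (s_x · s_y) = 355.217 / (18.853 × 24.957)
  = 355.217 / 470.5143 ≈ 0.755

0.755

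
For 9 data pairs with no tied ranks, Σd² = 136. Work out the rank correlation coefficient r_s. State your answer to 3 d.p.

-0.133

ρ = 1 − 6Σd² / [n(n²−1)] = 1 − 6×136 / (9×80)
  = 1 − 816/720 = 1 − 1.1333 ≈ -0.133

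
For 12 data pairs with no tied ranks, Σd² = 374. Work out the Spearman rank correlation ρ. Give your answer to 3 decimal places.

ρ = 1 − 6Σd² / [n(n²−1)] = 1 − 6×374 / (12×143)
  = 1 − 2244/1716 = 1 − 1.3077 ≈ -0.308

-0.308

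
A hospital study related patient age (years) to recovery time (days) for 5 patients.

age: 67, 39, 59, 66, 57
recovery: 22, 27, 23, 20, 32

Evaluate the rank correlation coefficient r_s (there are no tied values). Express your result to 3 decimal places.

-0.800

Rank age: 5, 1, 3, 4, 2
Rank recovery: 2, 4, 3, 1, 5
d = rank(age) − rank(recovery): 3, -3, 0, 3, -3; Σd² = 36
ρ = 1 − 6Σd² / [n(n²−1)] = 1 − 6×36 / (5×24) = 1 − 216/120 ≈ -0.800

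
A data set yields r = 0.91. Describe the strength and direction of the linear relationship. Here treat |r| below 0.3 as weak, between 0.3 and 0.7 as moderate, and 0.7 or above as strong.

strong positive

r = 0.91 > 0 so the relationship is positive.
|r| = 0.91, which falls in the strong range.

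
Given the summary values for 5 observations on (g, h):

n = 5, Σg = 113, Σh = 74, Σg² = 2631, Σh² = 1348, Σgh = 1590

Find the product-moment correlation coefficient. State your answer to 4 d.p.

-0.5898

r = (nΣgh − ΣgΣh) / √[(nΣg² − (Σg)²)(nΣh² − (Σh)²)]
Numerator: 5×1590 − 113×74 = -412
Denominator: √[(13155 − 12769)(6740 − 5476)] = √[386 × 1264] = 698.5013
r = -412 / 698.5013 ≈ -0.5898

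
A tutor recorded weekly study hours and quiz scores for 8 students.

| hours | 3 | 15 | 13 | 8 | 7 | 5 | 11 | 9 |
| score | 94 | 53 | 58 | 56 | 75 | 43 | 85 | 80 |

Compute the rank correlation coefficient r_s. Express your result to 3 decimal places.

-0.214

Rank hours: 1, 8, 7, 4, 3, 2, 6, 5
Rank score: 8, 2, 4, 3, 5, 1, 7, 6
d = rank(hours) − rank(score): -7, 6, 3, 1, -2, 1, -1, -1; Σd² = 102
ρ = 1 − 6Σd² / [n(n²−1)] = 1 − 6×102 / (8×63) = 1 − 612/504 ≈ -0.214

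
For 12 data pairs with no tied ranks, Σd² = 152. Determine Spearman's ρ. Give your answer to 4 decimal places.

ρ = 1 − 6Σd² / [n(n²−1)] = 1 − 6×152 / (12×143)
  = 1 − 912/1716 = 1 − 0.53147 ≈ 0.4685

0.4685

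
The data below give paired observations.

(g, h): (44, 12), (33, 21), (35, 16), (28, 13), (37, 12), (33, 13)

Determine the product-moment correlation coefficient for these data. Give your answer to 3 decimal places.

-0.289

n = 6, Σg = 210, Σh = 87, Σg² = 7492, Σh² = 1323, Σgh = 3018
nΣgh − ΣgΣh = 18108 − 18270 = -162
nΣg² − (Σg)² = 44952 − 44100 = 852; nΣh² − (Σh)² = 7938 − 7569 = 369
r = -162 / √(852 × 369) = -162 / 560.7031 ≈ -0.289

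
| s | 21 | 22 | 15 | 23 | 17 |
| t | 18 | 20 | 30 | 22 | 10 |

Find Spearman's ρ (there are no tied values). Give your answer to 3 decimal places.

Rank s: 3, 4, 1, 5, 2
Rank t: 2, 3, 5, 4, 1
d = rank(s) − rank(t): 1, 1, -4, 1, 1; Σd² = 20
ρ = 1 − 6Σd² / [n(n²−1)] = 1 − 6×20 / (5×24) = 1 − 120/120 ≈ 0.000

0.000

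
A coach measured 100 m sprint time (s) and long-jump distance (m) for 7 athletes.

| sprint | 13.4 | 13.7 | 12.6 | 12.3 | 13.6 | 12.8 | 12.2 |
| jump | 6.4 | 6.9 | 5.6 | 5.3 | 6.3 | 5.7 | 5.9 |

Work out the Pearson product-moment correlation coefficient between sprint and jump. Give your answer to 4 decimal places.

n = 7, Σx = 90.6, Σy = 42.1, Σx² = 1174.94, Σy² = 255.01, Σxy = 546.66
nΣxy − ΣxΣy = 3826.62 − 3814.26 = 12.36
nΣx² − (Σx)² = 8224.58 − 8208.36 = 16.22; nΣy² − (Σy)² = 1785.07 − 1772.41 = 12.66
r = 12.36 / √(16.22 × 12.66) = 12.36 / 14.3299 ≈ 0.8625

0.8625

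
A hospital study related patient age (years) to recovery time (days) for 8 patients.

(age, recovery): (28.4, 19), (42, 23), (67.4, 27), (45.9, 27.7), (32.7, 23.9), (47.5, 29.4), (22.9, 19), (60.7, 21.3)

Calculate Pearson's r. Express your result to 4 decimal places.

0.5545

n = 8, Σx = 347.5, Σy = 190.3, Σx² = 16754.57, Σy² = 4636.55, Σxy = 8502.87
nΣxy − ΣxΣy = 68022.96 − 66129.25 = 1893.71
nΣx² − (Σx)² = 134036.56 − 120756.25 = 13280.31; nΣy² − (Σy)² = 37092.4 − 36214.09 = 878.31
r = 1893.71 / √(13280.31 × 878.31) = 1893.71 / 3415.2934 ≈ 0.5545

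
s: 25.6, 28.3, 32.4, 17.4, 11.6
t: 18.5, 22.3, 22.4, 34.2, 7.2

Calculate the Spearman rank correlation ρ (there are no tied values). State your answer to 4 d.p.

Rank s: 3, 4, 5, 2, 1
Rank t: 2, 3, 4, 5, 1
d = rank(s) − rank(t): 1, 1, 1, -3, 0; Σd² = 12
ρ = 1 − 6Σd² / [n(n²−1)] = 1 − 6×12 / (5×24) = 1 − 72/120 ≈ 0.4000

0.4000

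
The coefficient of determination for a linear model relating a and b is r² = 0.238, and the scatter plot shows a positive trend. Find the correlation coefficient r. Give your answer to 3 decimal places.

|r| = √0.238 = 0.488
The association is positive, so r = 0.488.

0.488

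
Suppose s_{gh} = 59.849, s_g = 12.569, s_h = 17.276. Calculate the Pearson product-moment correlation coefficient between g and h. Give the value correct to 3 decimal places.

0.276

r = Cov(g,h) / (s_g · s_h) = 59.849 / (12.569 × 17.276)
  = 59.849 / 217.1420 ≈ 0.276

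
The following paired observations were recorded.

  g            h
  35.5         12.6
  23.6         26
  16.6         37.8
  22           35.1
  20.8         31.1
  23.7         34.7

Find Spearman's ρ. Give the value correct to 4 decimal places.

Rank g: 6, 4, 1, 3, 2, 5
Rank h: 1, 2, 6, 5, 3, 4
d = rank(g) − rank(h): 5, 2, -5, -2, -1, 1; Σd² = 60
ρ = 1 − 6Σd² / [n(n²−1)] = 1 − 6×60 / (6×35) = 1 − 360/210 ≈ -0.7143

-0.7143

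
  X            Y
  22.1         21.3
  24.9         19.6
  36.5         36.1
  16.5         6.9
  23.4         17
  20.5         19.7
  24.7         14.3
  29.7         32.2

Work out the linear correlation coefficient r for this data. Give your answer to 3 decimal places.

n = 8, ΣX = 198.3, ΣY = 167.1, ΣX² = 5172.91, ΣY² = 4107.09, ΣXY = 4501.47
nΣXY − ΣXΣY = 36011.76 − 33135.93 = 2875.83
nΣX² − (ΣX)² = 41383.28 − 39322.89 = 2060.39; nΣY² − (ΣY)² = 32856.72 − 27922.41 = 4934.31
r = 2875.83 / √(2060.39 × 4934.31) = 2875.83 / 3188.5111 ≈ 0.902

0.902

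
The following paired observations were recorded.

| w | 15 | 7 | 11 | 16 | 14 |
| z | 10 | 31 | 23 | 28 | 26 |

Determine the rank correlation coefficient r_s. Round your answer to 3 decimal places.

-0.300

Rank w: 4, 1, 2, 5, 3
Rank z: 1, 5, 2, 4, 3
d = rank(w) − rank(z): 3, -4, 0, 1, 0; Σd² = 26
ρ = 1 − 6Σd² / [n(n²−1)] = 1 − 6×26 / (5×24) = 1 − 156/120 ≈ -0.300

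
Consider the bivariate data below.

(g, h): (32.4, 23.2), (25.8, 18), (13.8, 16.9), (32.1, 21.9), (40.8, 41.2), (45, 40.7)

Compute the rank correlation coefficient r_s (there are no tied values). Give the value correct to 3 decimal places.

0.943

Rank g: 4, 2, 1, 3, 5, 6
Rank h: 4, 2, 1, 3, 6, 5
d = rank(g) − rank(h): 0, 0, 0, 0, -1, 1; Σd² = 2
ρ = 1 − 6Σd² / [n(n²−1)] = 1 − 6×2 / (6×35) = 1 − 12/210 ≈ 0.943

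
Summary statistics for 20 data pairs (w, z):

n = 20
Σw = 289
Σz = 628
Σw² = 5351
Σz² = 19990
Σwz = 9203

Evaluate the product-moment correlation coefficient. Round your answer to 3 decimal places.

0.228

r = (nΣwz − ΣwΣz) / √[(nΣw² − (Σw)²)(nΣz² − (Σz)²)]
Numerator: 20×9203 − 289×628 = 2568
Denominator: √[(107020 − 83521)(399800 − 394384)] = √[23499 × 5416] = 11281.4265
r = 2568 / 11281.4265 ≈ 0.228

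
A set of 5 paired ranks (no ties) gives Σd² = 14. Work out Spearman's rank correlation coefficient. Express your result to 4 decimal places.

0.3000

ρ = 1 − 6Σd² / [n(n²−1)] = 1 − 6×14 / (5×24)
  = 1 − 84/120 = 1 − 0.70000 ≈ 0.3000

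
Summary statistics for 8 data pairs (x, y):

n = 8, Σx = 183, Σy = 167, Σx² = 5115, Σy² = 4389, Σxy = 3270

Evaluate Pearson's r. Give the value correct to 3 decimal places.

r = (nΣxy − ΣxΣy) / √[(nΣx² − (Σx)²)(nΣy² − (Σy)²)]
Numerator: 8×3270 − 183×167 = -4401
Denominator: √[(40920 − 33489)(35112 − 27889)] = √[7431 × 7223] = 7326.2619
r = -4401 / 7326.2619 ≈ -0.601

-0.601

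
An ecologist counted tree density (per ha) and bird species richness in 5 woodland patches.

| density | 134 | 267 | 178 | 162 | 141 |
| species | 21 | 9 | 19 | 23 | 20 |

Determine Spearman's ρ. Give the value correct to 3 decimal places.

Rank density: 1, 5, 4, 3, 2
Rank species: 4, 1, 2, 5, 3
d = rank(density) − rank(species): -3, 4, 2, -2, -1; Σd² = 34
ρ = 1 − 6Σd² / [n(n²−1)] = 1 − 6×34 / (5×24) = 1 − 204/120 ≈ -0.700

-0.700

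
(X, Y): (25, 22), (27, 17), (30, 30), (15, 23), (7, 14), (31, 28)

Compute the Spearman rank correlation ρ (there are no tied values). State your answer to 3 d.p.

0.714

Rank X: 3, 4, 5, 2, 1, 6
Rank Y: 3, 2, 6, 4, 1, 5
d = rank(X) − rank(Y): 0, 2, -1, -2, 0, 1; Σd² = 10
ρ = 1 − 6Σd² / [n(n²−1)] = 1 − 6×10 / (6×35) = 1 − 60/210 ≈ 0.714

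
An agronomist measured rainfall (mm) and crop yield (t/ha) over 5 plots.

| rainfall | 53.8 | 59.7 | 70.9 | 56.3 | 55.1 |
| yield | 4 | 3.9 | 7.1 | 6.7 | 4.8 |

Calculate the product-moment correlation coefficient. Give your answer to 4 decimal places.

0.6077

n = 5, Σx = 295.8, Σy = 26.5, Σx² = 17691.04, Σy² = 149.55, Σxy = 1593.11
nΣxy − ΣxΣy = 7965.55 − 7838.7 = 126.85
nΣx² − (Σx)² = 88455.2 − 87497.64 = 957.56; nΣy² − (Σy)² = 747.75 − 702.25 = 45.5
r = 126.85 / √(957.56 × 45.5) = 126.85 / 208.7318 ≈ 0.6077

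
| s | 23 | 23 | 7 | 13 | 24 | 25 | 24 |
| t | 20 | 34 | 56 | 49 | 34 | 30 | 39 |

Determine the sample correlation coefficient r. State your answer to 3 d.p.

n = 7, Σs = 139, Σt = 262, Σs² = 3053, Σt² = 10670, Σst = 4773
nΣst − ΣsΣt = 33411 − 36418 = -3007
nΣs² − (Σs)² = 21371 − 19321 = 2050; nΣt² − (Σt)² = 74690 − 68644 = 6046
r = -3007 / √(2050 × 6046) = -3007 / 3520.5539 ≈ -0.854

-0.854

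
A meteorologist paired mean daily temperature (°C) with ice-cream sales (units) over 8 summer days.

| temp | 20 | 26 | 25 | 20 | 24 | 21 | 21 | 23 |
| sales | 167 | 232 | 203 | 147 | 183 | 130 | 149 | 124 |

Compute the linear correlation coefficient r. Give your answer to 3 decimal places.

n = 8, Σx = 180, Σy = 1335, Σx² = 4088, Σy² = 232497, Σxy = 30490
nΣxy − ΣxΣy = 243920 − 240300 = 3620
nΣx² − (Σx)² = 32704 − 32400 = 304; nΣy² − (Σy)² = 1859976 − 1782225 = 77751
r = 3620 / √(304 × 77751) = 3620 / 4861.7182 ≈ 0.745

0.745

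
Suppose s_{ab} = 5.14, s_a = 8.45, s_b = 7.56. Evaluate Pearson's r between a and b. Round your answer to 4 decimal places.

r = Cov(a,b) / (s_a · s_b) = 5.14 / (8.45 × 7.56)
  = 5.14 / 63.8820 ≈ 0.0805

0.0805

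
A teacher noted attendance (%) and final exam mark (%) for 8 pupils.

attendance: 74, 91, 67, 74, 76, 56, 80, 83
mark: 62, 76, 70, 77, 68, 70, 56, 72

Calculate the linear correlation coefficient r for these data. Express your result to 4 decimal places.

0.0818

n = 8, Σx = 601, Σy = 551, Σx² = 45923, Σy² = 38293, Σxy = 41436
nΣxy − ΣxΣy = 331488 − 331151 = 337
nΣx² − (Σx)² = 367384 − 361201 = 6183; nΣy² − (Σy)² = 306344 − 303601 = 2743
r = 337 / √(6183 × 2743) = 337 / 4118.2483 ≈ 0.0818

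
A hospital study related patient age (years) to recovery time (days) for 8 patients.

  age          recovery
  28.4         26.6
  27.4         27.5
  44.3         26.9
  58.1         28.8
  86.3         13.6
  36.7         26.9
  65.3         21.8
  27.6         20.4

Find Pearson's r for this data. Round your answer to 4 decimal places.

-0.6226

n = 8, Σx = 374.1, Σy = 192.5, Σx² = 20715.85, Σy² = 4816.83, Σxy = 8521.38
nΣxy − ΣxΣy = 68171.04 − 72014.25 = -3843.21
nΣx² − (Σx)² = 165726.8 − 139950.81 = 25775.99; nΣy² − (Σy)² = 38534.64 − 37056.25 = 1478.39
r = -3843.21 / √(25775.99 × 1478.39) = -3843.21 / 6173.0840 ≈ -0.6226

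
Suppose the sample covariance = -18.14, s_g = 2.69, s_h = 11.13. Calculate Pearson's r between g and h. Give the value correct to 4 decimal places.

-0.6059

r = Cov(g,h) / (s_g · s_h) = -18.14 / (2.69 × 11.13)
  = -18.14 / 29.9397 ≈ -0.6059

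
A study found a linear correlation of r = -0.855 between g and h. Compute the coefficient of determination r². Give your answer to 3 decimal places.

0.731

r² = (-0.855)² = 0.731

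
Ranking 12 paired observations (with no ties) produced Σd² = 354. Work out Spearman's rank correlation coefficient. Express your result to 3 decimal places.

-0.238

ρ = 1 − 6Σd² / [n(n²−1)] = 1 − 6×354 / (12×143)
  = 1 − 2124/1716 = 1 − 1.2378 ≈ -0.238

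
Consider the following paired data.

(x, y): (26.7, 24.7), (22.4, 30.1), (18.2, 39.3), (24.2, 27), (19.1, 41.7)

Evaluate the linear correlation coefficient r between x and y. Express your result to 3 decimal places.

-0.960

n = 5, Σx = 110.6, Σy = 162.8, Σx² = 2496.34, Σy² = 5528.48, Σxy = 3498.86
nΣxy − ΣxΣy = 17494.3 − 18005.68 = -511.38
nΣx² − (Σx)² = 12481.7 − 12232.36 = 249.34; nΣy² − (Σy)² = 27642.4 − 26503.84 = 1138.56
r = -511.38 / √(249.34 × 1138.56) = -511.38 / 532.8119 ≈ -0.960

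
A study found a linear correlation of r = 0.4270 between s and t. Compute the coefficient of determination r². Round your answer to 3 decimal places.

0.182

r² = (0.4270)² = 0.182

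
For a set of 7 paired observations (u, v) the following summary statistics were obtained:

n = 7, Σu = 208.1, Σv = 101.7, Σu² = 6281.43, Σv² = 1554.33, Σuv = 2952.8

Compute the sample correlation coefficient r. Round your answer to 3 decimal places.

-0.827

r = (nΣuv − ΣuΣv) / √[(nΣu² − (Σu)²)(nΣv² − (Σv)²)]
Numerator: 7×2952.8 − 208.1×101.7 = -494.17
Denominator: √[(43970.01 − 43305.61)(10880.31 − 10342.89)] = √[664.4 × 537.42] = 597.5465
r = -494.17 / 597.5465 ≈ -0.827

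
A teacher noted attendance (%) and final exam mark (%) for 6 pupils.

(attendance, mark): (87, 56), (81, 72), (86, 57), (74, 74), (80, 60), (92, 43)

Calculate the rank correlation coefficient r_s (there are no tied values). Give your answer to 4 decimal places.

Rank attendance: 5, 3, 4, 1, 2, 6
Rank mark: 2, 5, 3, 6, 4, 1
d = rank(attendance) − rank(mark): 3, -2, 1, -5, -2, 5; Σd² = 68
ρ = 1 − 6Σd² / [n(n²−1)] = 1 − 6×68 / (6×35) = 1 − 408/210 ≈ -0.9429

-0.9429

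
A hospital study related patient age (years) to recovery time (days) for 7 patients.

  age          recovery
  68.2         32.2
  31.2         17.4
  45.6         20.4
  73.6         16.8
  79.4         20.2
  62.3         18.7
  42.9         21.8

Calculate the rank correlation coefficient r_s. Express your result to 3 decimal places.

Rank age: 5, 1, 3, 6, 7, 4, 2
Rank recovery: 7, 2, 5, 1, 4, 3, 6
d = rank(age) − rank(recovery): -2, -1, -2, 5, 3, 1, -4; Σd² = 60
ρ = 1 − 6Σd² / [n(n²−1)] = 1 − 6×60 / (7×48) = 1 − 360/336 ≈ -0.071

-0.071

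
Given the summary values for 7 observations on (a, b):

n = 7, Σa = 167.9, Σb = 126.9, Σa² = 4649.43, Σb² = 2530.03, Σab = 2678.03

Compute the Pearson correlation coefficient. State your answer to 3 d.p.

r = (nΣab − ΣaΣb) / √[(nΣa² − (Σa)²)(nΣb² − (Σb)²)]
Numerator: 7×2678.03 − 167.9×126.9 = -2560.3
Denominator: √[(32546.01 − 28190.41)(17710.21 − 16103.61)] = √[4355.6 × 1606.6] = 2645.3179
r = -2560.3 / 2645.3179 ≈ -0.968

-0.968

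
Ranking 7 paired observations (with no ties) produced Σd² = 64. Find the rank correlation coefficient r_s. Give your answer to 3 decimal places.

ρ = 1 − 6Σd² / [n(n²−1)] = 1 − 6×64 / (7×48)
  = 1 − 384/336 = 1 − 1.1429 ≈ -0.143

-0.143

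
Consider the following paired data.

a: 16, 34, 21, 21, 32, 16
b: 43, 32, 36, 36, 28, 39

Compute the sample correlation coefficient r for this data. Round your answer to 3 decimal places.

-0.902

n = 6, Σa = 140, Σb = 214, Σa² = 3574, Σb² = 7770, Σab = 4808
nΣab − ΣaΣb = 28848 − 29960 = -1112
nΣa² − (Σa)² = 21444 − 19600 = 1844; nΣb² − (Σb)² = 46620 − 45796 = 824
r = -1112 / √(1844 × 824) = -1112 / 1232.6622 ≈ -0.902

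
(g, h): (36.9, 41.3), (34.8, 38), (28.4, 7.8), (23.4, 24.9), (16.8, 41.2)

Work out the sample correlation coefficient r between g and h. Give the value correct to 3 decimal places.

0.092

n = 5, Σg = 140.3, Σh = 153.2, Σg² = 4209.01, Σh² = 5527.98, Σgh = 4342.71
nΣgh − ΣgΣh = 21713.55 − 21493.96 = 219.59
nΣg² − (Σg)² = 21045.05 − 19684.09 = 1360.96; nΣh² − (Σh)² = 27639.9 − 23470.24 = 4169.66
r = 219.59 / √(1360.96 × 4169.66) = 219.59 / 2382.1714 ≈ 0.092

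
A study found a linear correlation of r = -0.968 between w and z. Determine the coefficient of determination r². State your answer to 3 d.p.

0.937

r² = (-0.968)² = 0.937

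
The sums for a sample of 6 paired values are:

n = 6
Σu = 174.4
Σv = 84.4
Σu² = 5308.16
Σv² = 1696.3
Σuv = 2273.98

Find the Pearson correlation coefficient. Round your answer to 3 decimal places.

-0.514

r = (nΣuv − ΣuΣv) / √[(nΣu² − (Σu)²)(nΣv² − (Σv)²)]
Numerator: 6×2273.98 − 174.4×84.4 = -1075.48
Denominator: √[(31848.96 − 30415.36)(10177.8 − 7123.36)] = √[1433.6 × 3054.44] = 2092.5690
r = -1075.48 / 2092.5690 ≈ -0.514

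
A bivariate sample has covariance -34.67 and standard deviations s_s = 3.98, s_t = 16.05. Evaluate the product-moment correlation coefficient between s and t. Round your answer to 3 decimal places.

-0.543

r = Cov(s,t) / (s_s · s_t) = -34.67 / (3.98 × 16.05)
  = -34.67 / 63.8790 ≈ -0.543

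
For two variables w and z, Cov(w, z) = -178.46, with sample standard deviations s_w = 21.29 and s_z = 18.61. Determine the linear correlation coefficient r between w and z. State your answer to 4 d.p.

-0.4504

r = Cov(w,z) / (s_w · s_z) = -178.46 / (21.29 × 18.61)
  = -178.46 / 396.2069 ≈ -0.4504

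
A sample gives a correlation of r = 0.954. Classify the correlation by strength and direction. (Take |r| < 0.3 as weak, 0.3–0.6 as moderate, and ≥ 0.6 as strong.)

r = 0.954 > 0 so the relationship is positive.
|r| = 0.954, which falls in the strong range.

strong positive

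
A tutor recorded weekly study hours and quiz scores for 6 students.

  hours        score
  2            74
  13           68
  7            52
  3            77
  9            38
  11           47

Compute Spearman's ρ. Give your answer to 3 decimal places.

Rank hours: 1, 6, 3, 2, 4, 5
Rank score: 5, 4, 3, 6, 1, 2
d = rank(hours) − rank(score): -4, 2, 0, -4, 3, 3; Σd² = 54
ρ = 1 − 6Σd² / [n(n²−1)] = 1 − 6×54 / (6×35) = 1 − 324/210 ≈ -0.543

-0.543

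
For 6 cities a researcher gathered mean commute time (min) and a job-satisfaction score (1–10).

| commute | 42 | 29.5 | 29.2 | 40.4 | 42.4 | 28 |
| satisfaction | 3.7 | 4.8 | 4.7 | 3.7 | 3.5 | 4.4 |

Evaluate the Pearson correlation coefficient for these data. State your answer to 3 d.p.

-0.949

n = 6, Σx = 211.5, Σy = 24.8, Σx² = 7700.81, Σy² = 104.12, Σxy = 855.32
nΣxy − ΣxΣy = 5131.92 − 5245.2 = -113.28
nΣx² − (Σx)² = 46204.86 − 44732.25 = 1472.61; nΣy² − (Σy)² = 624.72 − 615.04 = 9.68
r = -113.28 / √(1472.61 × 9.68) = -113.28 / 119.3937 ≈ -0.949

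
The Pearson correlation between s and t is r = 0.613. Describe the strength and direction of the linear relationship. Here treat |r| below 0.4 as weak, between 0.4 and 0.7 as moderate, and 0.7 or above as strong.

moderate positive

r = 0.613 > 0 so the relationship is positive.
|r| = 0.613, which falls in the moderate range.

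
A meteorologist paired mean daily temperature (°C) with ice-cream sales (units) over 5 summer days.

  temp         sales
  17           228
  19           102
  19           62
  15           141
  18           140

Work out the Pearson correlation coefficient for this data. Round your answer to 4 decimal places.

n = 5, Σx = 88, Σy = 673, Σx² = 1560, Σy² = 105713, Σxy = 11627
nΣxy − ΣxΣy = 58135 − 59224 = -1089
nΣx² − (Σx)² = 7800 − 7744 = 56; nΣy² − (Σy)² = 528565 − 452929 = 75636
r = -1089 / √(56 × 75636) = -1089 / 2058.0612 ≈ -0.5291

-0.5291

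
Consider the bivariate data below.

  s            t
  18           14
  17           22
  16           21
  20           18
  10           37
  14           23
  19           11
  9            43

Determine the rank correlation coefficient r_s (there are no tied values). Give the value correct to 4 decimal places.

Rank s: 6, 5, 4, 8, 2, 3, 7, 1
Rank t: 2, 5, 4, 3, 7, 6, 1, 8
d = rank(s) − rank(t): 4, 0, 0, 5, -5, -3, 6, -7; Σd² = 160
ρ = 1 − 6Σd² / [n(n²−1)] = 1 − 6×160 / (8×63) = 1 − 960/504 ≈ -0.9048

-0.9048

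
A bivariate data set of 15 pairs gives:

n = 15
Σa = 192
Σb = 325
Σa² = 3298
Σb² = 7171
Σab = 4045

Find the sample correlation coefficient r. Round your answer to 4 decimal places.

-0.3488

r = (nΣab − ΣaΣb) / √[(nΣa² − (Σa)²)(nΣb² − (Σb)²)]
Numerator: 15×4045 − 192×325 = -1725
Denominator: √[(49470 − 36864)(107565 − 105625)] = √[12606 × 1940] = 4945.2644
r = -1725 / 4945.2644 ≈ -0.3488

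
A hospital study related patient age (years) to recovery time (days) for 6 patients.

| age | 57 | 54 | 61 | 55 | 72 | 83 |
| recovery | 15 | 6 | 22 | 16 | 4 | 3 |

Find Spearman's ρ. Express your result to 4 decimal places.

Rank age: 3, 1, 4, 2, 5, 6
Rank recovery: 4, 3, 6, 5, 2, 1
d = rank(age) − rank(recovery): -1, -2, -2, -3, 3, 5; Σd² = 52
ρ = 1 − 6Σd² / [n(n²−1)] = 1 − 6×52 / (6×35) = 1 − 312/210 ≈ -0.4857

-0.4857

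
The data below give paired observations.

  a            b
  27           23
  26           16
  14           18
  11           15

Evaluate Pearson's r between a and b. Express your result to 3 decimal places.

0.572

n = 4, Σa = 78, Σb = 72, Σa² = 1722, Σb² = 1334, Σab = 1454
nΣab − ΣaΣb = 5816 − 5616 = 200
nΣa² − (Σa)² = 6888 − 6084 = 804; nΣb² − (Σb)² = 5336 − 5184 = 152
r = 200 / √(804 × 152) = 200 / 349.5826 ≈ 0.572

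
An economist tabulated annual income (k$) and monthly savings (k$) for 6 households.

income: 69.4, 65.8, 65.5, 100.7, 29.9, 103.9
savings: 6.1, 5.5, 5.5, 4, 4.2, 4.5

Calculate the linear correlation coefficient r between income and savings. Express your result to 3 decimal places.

n = 6, Σx = 435.2, Σy = 29.8, Σx² = 35265.96, Σy² = 151.6, Σxy = 2141.42
nΣxy − ΣxΣy = 12848.52 − 12968.96 = -120.44
nΣx² − (Σx)² = 211595.76 − 189399.04 = 22196.72; nΣy² − (Σy)² = 909.6 − 888.04 = 21.56
r = -120.44 / √(22196.72 × 21.56) = -120.44 / 691.7812 ≈ -0.174

-0.174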